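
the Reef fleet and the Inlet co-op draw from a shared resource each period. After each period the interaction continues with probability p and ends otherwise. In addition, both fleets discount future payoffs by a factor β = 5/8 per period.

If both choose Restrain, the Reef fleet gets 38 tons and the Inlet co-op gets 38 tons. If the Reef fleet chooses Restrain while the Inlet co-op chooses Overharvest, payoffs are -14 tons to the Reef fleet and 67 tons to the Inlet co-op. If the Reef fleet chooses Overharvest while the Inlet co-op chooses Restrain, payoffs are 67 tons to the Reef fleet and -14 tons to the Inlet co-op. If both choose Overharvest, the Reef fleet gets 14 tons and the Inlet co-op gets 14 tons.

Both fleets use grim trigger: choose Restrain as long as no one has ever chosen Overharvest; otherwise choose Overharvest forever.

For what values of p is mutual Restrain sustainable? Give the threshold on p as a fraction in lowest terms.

232/265

Expected continuation weight on next period's payoff is β·p = 5/8·p, which plays the role of the discount factor.
Cooperation requires 5/8·p ≥ (67−38)/(67−14) = 29/53, hence p ≥ 232/265.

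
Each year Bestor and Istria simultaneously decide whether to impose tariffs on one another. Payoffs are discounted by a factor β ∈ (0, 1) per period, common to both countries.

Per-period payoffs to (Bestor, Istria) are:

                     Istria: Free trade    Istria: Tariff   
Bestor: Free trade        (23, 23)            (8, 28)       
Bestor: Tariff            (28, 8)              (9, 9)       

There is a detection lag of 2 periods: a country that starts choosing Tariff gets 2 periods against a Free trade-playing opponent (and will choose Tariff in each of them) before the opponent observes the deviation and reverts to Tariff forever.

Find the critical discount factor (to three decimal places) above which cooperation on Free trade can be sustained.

Deviating for the 2 undetected periods gains 28−23 = 5 per period over cooperation, then loses 23−9 = 14 per period forever once punishment starts.
Gain: 5(1 + β + … + β^1); loss: 14·β^2/(1−β).
No profitable deviation ⇔ 5(1−β^2) ≤ 14·β^2, i.e. β^2 ≥ 5/(5+14) = 5/19.
Hence β ≥ (5/19)^(1/2) ≈ 0.513.

0.513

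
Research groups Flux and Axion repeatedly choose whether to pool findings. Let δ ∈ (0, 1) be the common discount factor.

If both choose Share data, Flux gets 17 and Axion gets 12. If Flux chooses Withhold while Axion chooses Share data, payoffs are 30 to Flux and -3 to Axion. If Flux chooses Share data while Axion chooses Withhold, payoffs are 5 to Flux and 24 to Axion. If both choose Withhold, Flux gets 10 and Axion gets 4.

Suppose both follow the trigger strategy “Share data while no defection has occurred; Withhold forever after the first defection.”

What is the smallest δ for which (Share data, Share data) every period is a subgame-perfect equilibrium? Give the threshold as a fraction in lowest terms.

13/20

For Flux: deviation gain 30−17 = 13, per-period punishment loss 17−10 = 7. IC gives δ ≥ 13/20.
For Axion: gain 12, loss 8 per period, so δ ≥ 12/20 = 3/5.
The tighter constraint is Flux's, so cooperation needs δ ≥ 13/20.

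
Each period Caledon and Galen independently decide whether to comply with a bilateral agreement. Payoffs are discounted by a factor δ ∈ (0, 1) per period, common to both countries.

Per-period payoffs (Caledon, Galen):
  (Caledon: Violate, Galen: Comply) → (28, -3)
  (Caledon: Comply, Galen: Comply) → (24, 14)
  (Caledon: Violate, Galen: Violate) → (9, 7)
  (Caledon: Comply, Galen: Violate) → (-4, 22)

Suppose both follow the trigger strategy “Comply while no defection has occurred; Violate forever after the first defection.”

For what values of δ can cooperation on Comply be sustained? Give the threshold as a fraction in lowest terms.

Caledon: cooperation gives 24 each period; deviation gives 28 once then 9 forever.
  24/(1−δ) ≥ 28 + 9δ/(1−δ) ⇒ δ ≥ 4/19.
Galen: cooperation gives 14 each period; deviation gives 22 once then 7 forever.
  δ ≥ 8/15.
Both must hold, so the binding constraint is Galen's: δ ≥ 8/15.

8/15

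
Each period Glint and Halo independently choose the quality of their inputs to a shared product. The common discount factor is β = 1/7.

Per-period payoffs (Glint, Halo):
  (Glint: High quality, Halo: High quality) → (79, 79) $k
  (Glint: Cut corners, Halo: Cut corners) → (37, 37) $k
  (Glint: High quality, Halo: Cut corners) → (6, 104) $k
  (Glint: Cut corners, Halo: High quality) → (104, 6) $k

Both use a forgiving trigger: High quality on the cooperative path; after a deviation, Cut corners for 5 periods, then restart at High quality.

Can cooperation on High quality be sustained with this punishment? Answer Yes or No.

No

Comparing payoff streams over the 6 periods until play realigns: cooperate → 79(1+β+…+β^5); deviate → 104 + 37(β+…+β^5).
Cooperation is sustained iff (79−37)(β+…+β^5) ≥ 104−79.
β+…+β^5 = 1/7·(1−(1/7)^5)/(1−1/7) = 0.1667, and (104−79)/(79−37) = 0.5952.
0.1667 < 0.5952, so cooperation is not sustainable.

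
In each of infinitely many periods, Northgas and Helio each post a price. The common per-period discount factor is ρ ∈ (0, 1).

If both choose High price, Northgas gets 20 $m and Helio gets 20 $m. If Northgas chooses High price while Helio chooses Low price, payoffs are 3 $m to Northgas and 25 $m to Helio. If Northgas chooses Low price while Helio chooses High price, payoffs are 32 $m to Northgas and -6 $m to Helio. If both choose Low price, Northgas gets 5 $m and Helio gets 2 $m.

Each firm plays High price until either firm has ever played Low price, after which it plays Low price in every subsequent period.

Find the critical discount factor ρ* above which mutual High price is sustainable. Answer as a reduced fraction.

Northgas: cooperation gives 20 each period; deviation gives 32 once then 5 forever.
  20/(1−ρ) ≥ 32 + 5ρ/(1−ρ) ⇒ ρ ≥ 12/27 = 4/9.
Helio: cooperation gives 20 each period; deviation gives 25 once then 2 forever.
  ρ ≥ 5/23.
Both must hold, so the binding constraint is Northgas's: ρ ≥ 4/9.

4/9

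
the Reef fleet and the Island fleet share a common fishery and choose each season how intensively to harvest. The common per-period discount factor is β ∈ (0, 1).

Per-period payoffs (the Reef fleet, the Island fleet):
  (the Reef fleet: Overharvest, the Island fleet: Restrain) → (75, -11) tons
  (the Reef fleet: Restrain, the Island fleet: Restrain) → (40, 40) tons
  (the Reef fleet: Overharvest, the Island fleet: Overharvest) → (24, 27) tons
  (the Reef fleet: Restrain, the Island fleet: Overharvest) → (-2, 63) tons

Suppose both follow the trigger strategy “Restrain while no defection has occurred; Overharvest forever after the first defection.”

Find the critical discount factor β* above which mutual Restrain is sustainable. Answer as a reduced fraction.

35/51

the Reef fleet's threshold: (75−40)/(75−24) = 35/51.
the Island fleet's threshold: (63−40)/(63−27) = 23/36.
35/51 > 23/36, so the Reef fleet binds and β* = 35/51.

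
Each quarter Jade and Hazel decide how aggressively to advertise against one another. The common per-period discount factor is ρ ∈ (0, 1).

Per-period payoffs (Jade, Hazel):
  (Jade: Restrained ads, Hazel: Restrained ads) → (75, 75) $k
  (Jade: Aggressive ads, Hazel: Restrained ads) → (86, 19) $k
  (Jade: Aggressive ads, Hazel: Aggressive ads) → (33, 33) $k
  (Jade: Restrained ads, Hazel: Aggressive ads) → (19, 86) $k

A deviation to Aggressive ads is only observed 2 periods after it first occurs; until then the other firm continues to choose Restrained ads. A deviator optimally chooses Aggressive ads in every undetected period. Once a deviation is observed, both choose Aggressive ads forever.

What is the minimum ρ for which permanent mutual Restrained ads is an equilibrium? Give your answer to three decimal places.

0.456

The best deviation is to choose Aggressive ads for all 2 undetected periods, earning 86 each, then 33 forever once detected.
Deviation value: 86(1−ρ^2)/(1−ρ) + 33ρ^2/(1−ρ); cooperation value: 75/(1−ρ).
IC: 75 ≥ 86(1−ρ^2) + 33ρ^2 = 86 − 53ρ^2.
So ρ^2 ≥ 11/53, giving ρ ≥ (11/53)^(1/2) ≈ 0.456.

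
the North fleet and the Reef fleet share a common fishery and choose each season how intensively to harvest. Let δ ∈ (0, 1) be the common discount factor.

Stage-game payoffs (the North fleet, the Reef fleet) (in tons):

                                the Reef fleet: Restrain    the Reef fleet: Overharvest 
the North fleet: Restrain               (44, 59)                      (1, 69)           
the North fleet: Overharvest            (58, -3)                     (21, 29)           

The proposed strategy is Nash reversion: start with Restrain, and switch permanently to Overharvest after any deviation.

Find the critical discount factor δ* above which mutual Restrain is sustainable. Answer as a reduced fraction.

the North fleet: cooperation gives 44 each period; deviation gives 58 once then 21 forever.
  44/(1−δ) ≥ 58 + 21δ/(1−δ) ⇒ δ ≥ 14/37.
the Reef fleet: cooperation gives 59 each period; deviation gives 69 once then 29 forever.
  δ ≥ 10/40 = 1/4.
Both must hold, so the binding constraint is the North fleet's: δ ≥ 14/37.

14/37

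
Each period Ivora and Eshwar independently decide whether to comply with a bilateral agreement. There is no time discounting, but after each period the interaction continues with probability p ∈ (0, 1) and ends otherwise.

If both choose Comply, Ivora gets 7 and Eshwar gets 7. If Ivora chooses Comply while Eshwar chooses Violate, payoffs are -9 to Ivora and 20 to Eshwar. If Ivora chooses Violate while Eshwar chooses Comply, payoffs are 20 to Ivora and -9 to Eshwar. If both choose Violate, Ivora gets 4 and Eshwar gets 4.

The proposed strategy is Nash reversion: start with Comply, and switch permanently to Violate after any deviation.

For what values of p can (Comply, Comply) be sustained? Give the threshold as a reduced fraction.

13/16

Expected cooperation value is 7 + p·7 + p²·7 + … = 7/(1−p); deviation gives 20 + p·4/(1−p).
7 ≥ 20(1−p) + 4p ⇒ 16p ≥ 13 ⇒ p ≥ 13/16.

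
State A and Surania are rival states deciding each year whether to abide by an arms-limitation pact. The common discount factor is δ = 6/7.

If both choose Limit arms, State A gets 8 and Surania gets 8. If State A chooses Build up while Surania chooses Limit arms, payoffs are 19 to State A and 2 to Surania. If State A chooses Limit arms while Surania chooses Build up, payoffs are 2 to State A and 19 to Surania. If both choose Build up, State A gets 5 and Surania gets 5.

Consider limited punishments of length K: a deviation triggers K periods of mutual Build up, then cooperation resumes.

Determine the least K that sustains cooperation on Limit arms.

7

Need Σ_{k=1}^{K} δ^k ≥ (19−8)/(8−5) = 3.6667 at δ = 6/7.
At K = 6 the sum is 3.6206 < 3.6667; at K = 7 it is 3.9605 ≥ 3.6667.
So the minimum punishment length is K = 7.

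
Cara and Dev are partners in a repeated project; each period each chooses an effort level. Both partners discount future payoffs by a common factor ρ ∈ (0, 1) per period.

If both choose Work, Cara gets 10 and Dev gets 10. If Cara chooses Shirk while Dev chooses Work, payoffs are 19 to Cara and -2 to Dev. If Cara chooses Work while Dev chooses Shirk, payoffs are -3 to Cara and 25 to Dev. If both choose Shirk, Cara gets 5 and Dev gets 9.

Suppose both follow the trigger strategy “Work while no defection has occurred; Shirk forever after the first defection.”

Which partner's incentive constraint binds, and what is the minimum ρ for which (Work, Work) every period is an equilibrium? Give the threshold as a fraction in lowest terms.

Cara's threshold: (19−10)/(19−5) = 9/14.
Dev's threshold: (25−10)/(25−9) = 15/16.
9/14 < 15/16, so Dev binds and ρ* = 15/16.

Dev; ρ ≥ 15/16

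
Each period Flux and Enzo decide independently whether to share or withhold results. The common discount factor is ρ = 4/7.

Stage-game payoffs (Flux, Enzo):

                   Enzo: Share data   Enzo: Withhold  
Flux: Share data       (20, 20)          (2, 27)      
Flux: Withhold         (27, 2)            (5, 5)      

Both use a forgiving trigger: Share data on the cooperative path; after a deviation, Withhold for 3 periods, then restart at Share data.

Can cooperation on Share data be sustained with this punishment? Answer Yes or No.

Yes

A one-shot deviation gives 27 now, then 5 for 3 periods, then back to 20.
Gain from deviating: (27−20) today; loss: (20−5) in each of the next 3 periods.
No-deviation condition: (20−5)(ρ+…+ρ^3) ≥ 27−20, i.e. ρ+…+ρ^3 ≥ 7/15.
At ρ = 4/7: ρ+…+ρ^3 = 1.0845 ≥ 0.4667.
So cooperation is sustainable.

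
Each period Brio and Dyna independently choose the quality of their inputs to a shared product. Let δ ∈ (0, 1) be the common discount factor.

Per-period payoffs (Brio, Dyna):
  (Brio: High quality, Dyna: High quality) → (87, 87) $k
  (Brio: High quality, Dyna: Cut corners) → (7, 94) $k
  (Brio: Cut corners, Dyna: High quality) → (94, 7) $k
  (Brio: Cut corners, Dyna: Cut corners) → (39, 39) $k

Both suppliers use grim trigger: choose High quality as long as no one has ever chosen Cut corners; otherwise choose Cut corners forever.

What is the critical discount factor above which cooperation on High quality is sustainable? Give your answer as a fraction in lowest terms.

7/55

One-period gain from deviating is 94 − 87 = 7. The loss is 87 − 39 = 48 in every subsequent period, with present value 48·δ/(1−δ).
Deviation is unprofitable when 48·δ/(1−δ) ≥ 7, i.e. δ/(1−δ) ≥ 7/48.
Equivalently δ ≥ 7/(7+48) = 7/55.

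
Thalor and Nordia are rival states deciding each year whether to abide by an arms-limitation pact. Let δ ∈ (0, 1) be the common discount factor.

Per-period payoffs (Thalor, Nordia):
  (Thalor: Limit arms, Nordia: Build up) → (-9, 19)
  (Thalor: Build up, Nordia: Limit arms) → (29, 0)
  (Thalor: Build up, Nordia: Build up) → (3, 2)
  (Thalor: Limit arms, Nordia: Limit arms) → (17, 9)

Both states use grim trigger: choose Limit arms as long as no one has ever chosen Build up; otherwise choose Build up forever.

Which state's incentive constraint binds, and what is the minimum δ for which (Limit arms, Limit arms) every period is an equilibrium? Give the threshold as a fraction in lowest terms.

Thalor's threshold: (29−17)/(29−3) = 6/13.
Nordia's threshold: (19−9)/(19−2) = 10/17.
6/13 < 10/17, so Nordia binds and δ* = 10/17.

Nordia; δ ≥ 10/17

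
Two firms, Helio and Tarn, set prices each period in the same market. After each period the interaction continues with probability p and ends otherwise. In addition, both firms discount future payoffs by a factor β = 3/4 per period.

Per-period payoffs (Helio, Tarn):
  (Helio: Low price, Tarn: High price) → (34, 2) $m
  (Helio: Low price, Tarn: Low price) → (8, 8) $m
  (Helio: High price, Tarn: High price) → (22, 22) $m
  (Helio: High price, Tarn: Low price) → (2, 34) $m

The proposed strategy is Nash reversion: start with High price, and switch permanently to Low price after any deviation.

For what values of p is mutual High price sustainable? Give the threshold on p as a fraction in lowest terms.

8/13

Expected continuation weight on next period's payoff is β·p = 3/4·p, which plays the role of the discount factor.
Cooperation requires 3/4·p ≥ (34−22)/(34−8) = 6/13, hence p ≥ 8/13.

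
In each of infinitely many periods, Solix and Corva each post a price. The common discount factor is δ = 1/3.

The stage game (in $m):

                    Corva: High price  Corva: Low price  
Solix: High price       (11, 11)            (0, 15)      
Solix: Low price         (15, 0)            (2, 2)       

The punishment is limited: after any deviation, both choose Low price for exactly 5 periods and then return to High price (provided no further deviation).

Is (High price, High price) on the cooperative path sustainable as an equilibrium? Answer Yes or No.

Yes

IC: δ+…+δ^5 ≥ (15−11)/(11−2) = 4/9.
At δ = 1/3: partial sum = 0.4979 ≥ 0.4444. Cooperation sustainable.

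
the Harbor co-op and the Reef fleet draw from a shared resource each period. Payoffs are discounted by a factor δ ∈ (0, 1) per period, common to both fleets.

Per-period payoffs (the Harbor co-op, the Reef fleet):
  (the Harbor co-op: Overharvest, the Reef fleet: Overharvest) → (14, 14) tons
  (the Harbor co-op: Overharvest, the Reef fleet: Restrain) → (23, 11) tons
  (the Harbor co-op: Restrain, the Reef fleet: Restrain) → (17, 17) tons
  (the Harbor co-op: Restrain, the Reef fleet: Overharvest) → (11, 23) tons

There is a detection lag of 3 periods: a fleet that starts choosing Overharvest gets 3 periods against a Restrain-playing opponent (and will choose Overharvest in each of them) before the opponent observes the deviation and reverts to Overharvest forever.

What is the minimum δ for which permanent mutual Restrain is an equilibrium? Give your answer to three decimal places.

The best deviation is to choose Overharvest for all 3 undetected periods, earning 23 each, then 14 forever once detected.
Deviation value: 23(1−δ^3)/(1−δ) + 14δ^3/(1−δ); cooperation value: 17/(1−δ).
IC: 17 ≥ 23(1−δ^3) + 14δ^3 = 23 − 9δ^3.
So δ^3 ≥ 6/9 = 2/3, giving δ ≥ (2/3)^(1/3) ≈ 0.874.

0.874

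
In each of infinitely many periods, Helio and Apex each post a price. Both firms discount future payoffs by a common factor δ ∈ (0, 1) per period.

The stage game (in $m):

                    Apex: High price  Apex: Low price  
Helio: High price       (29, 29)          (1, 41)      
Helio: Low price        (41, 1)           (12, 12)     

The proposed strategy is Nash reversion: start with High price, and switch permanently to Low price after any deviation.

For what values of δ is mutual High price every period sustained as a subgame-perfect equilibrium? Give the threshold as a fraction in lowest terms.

12/29

Cooperation forever yields 29 each period: 29/(1−δ).
Deviating yields 41 once, then 12 forever: 41 + 12δ/(1−δ).
No profitable deviation requires 29/(1−δ) ≥ 41 + 12δ/(1−δ).
Multiplying by (1−δ): 29 ≥ 41(1−δ) + 12δ = 41 − 29δ.
So 29δ ≥ 12, i.e. δ ≥ 12/29.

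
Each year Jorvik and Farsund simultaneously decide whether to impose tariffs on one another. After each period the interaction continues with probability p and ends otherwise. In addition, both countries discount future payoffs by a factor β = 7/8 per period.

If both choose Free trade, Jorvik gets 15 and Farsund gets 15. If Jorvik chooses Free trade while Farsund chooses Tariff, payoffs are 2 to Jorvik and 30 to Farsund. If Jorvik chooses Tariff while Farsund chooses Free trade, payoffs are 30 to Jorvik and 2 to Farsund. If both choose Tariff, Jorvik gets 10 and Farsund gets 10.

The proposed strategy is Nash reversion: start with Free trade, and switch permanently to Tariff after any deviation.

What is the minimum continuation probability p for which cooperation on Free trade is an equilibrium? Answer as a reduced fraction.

Expected continuation weight on next period's payoff is β·p = 7/8·p, which plays the role of the discount factor.
Cooperation requires 7/8·p ≥ (30−15)/(30−10) = 3/4, hence p ≥ 6/7.

6/7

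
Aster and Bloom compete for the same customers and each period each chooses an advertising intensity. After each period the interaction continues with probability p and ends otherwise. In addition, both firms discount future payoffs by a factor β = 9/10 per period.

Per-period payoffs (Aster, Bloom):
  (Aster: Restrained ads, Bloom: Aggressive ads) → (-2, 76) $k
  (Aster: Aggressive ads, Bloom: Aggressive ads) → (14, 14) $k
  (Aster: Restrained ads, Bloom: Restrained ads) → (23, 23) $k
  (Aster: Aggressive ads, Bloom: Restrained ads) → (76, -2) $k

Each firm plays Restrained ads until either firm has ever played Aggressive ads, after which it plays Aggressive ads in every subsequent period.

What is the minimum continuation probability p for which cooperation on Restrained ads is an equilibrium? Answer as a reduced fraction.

265/279

With continuation probability p and discount β, the effective per-period discount factor is βp.
Grim-trigger IC: βp ≥ (76−23)/(76−14) = 53/62.
So p ≥ (53/62)/(9/10) = 265/279.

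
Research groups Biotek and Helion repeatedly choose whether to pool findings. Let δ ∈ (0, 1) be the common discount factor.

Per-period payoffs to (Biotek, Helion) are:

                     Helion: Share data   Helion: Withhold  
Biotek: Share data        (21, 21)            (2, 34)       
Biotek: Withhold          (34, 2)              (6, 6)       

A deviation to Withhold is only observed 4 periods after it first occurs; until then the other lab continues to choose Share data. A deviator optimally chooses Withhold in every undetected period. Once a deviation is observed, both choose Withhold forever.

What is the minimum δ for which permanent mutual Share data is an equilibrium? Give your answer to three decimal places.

The best deviation is to choose Withhold for all 4 undetected periods, earning 34 each, then 6 forever once detected.
Deviation value: 34(1−δ^4)/(1−δ) + 6δ^4/(1−δ); cooperation value: 21/(1−δ).
IC: 21 ≥ 34(1−δ^4) + 6δ^4 = 34 − 28δ^4.
So δ^4 ≥ 13/28, giving δ ≥ (13/28)^(1/4) ≈ 0.825.

0.825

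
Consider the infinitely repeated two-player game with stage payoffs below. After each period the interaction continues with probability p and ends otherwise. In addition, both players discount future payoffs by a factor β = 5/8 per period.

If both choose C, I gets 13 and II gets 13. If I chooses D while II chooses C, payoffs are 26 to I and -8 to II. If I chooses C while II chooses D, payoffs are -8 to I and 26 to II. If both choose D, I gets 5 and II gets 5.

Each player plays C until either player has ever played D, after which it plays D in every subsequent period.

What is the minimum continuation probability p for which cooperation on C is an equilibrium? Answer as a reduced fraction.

With continuation probability p and discount β, the effective per-period discount factor is βp.
Grim-trigger IC: βp ≥ (26−13)/(26−5) = 13/21.
So p ≥ (13/21)/(5/8) = 104/105.

104/105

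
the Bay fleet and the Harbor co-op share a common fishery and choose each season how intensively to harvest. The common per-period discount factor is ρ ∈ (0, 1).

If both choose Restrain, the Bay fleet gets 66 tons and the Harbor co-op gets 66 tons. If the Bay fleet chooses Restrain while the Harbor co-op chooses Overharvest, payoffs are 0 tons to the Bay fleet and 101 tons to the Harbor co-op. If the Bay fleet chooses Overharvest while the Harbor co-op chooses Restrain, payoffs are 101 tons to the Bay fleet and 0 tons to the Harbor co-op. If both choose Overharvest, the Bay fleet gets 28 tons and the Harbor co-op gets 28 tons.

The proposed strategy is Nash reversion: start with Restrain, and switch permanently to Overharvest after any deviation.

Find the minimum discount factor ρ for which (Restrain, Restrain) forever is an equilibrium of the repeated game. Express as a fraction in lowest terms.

35/73

Under grim trigger the critical discount factor is (T−C)/(T−P) with T = 101, C = 66, P = 28.
ρ* = (101−66)/(101−28) = 35/73.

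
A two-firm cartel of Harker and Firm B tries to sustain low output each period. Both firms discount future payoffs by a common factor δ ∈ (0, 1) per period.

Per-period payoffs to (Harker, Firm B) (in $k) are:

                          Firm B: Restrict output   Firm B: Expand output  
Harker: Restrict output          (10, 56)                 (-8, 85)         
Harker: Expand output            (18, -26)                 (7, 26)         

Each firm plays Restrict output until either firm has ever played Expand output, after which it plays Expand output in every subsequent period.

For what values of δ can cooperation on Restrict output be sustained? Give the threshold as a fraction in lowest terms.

8/11

For Harker: deviation gain 18−10 = 8, per-period punishment loss 10−7 = 3. IC gives δ ≥ 8/11.
For Firm B: gain 29, loss 30 per period, so δ ≥ 29/59.
The tighter constraint is Harker's, so cooperation needs δ ≥ 8/11.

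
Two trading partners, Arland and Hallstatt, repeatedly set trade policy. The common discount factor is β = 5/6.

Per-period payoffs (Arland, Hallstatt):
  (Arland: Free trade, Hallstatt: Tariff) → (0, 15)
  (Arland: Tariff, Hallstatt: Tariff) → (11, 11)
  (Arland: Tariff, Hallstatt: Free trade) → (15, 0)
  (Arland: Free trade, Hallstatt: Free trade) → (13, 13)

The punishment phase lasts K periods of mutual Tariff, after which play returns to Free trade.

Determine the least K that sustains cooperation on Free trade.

2

IC: β(1−β^K)/(1−β) ≥ (15−13)/(13−11) = 1.
With β = 5/6: need 1 − β^K ≥ 1·(1−5/6)/(5/6), i.e. β^K ≤ 0.8000.
Since (5/6)^1 = 0.8333 and (5/6)^2 = 0.6944, the smallest such K is 2.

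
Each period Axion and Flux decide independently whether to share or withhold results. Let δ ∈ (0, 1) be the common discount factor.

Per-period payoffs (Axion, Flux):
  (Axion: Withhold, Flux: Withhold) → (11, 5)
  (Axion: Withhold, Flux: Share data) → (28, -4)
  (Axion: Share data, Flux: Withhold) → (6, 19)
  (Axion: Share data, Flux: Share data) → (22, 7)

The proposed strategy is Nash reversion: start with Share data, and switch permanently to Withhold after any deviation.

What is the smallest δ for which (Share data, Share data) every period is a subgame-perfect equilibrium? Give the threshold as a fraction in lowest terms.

For Axion: deviation gain 28−22 = 6, per-period punishment loss 22−11 = 11. IC gives δ ≥ 6/17.
For Flux: gain 12, loss 2 per period, so δ ≥ 12/14 = 6/7.
The tighter constraint is Flux's, so cooperation needs δ ≥ 6/7.

6/7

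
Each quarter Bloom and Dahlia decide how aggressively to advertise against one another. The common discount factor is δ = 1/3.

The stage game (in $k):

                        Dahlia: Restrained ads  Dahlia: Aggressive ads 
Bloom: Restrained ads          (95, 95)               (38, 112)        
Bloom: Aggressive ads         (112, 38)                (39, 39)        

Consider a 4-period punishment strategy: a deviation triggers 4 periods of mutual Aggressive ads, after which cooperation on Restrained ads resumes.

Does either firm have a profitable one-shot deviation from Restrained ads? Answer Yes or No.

No

A one-shot deviation gives 112 now, then 39 for 4 periods, then back to 95.
Gain from deviating: (112−95) today; loss: (95−39) in each of the next 4 periods.
No-deviation condition: (95−39)(δ+…+δ^4) ≥ 112−95, i.e. δ+…+δ^4 ≥ 17/56.
At δ = 1/3: δ+…+δ^4 = 0.4938 ≥ 0.3036.
So cooperation is sustainable.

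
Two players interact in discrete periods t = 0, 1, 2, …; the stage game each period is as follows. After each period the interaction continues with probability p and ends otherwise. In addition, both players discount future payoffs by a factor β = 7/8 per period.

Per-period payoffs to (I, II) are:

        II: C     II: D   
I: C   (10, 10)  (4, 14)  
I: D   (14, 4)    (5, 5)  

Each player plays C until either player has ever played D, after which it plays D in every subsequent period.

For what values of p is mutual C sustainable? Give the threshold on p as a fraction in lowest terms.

Expected continuation weight on next period's payoff is β·p = 7/8·p, which plays the role of the discount factor.
Cooperation requires 7/8·p ≥ (14−10)/(14−5) = 4/9, hence p ≥ 32/63.

32/63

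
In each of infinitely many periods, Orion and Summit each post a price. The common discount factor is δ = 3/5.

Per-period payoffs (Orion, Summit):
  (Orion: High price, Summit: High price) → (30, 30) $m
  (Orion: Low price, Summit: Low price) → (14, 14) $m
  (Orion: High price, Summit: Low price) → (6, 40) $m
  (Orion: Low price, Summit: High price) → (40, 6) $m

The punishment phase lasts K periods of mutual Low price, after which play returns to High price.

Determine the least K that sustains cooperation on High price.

2

IC: δ(1−δ^K)/(1−δ) ≥ (40−30)/(30−14) = 5/8.
With δ = 3/5: need 1 − δ^K ≥ 5/8·(1−3/5)/(3/5), i.e. δ^K ≤ 0.5833.
Since (3/5)^1 = 0.6000 and (3/5)^2 = 0.3600, the smallest such K is 2.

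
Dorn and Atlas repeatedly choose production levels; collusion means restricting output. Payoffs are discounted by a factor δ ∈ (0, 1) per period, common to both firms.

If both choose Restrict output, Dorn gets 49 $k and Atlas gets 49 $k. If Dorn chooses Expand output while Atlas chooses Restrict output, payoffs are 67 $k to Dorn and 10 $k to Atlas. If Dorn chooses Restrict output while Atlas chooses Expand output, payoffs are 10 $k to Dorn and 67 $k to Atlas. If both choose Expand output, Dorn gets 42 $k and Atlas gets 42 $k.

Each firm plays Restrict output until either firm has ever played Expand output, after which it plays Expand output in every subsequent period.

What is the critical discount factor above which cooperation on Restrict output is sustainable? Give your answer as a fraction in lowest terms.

18/25

One-period gain from deviating is 67 − 49 = 18. The loss is 49 − 42 = 7 in every subsequent period, with present value 7·δ/(1−δ).
Deviation is unprofitable when 7·δ/(1−δ) ≥ 18, i.e. δ/(1−δ) ≥ 18/7.
Equivalently δ ≥ 18/(18+7) = 18/25.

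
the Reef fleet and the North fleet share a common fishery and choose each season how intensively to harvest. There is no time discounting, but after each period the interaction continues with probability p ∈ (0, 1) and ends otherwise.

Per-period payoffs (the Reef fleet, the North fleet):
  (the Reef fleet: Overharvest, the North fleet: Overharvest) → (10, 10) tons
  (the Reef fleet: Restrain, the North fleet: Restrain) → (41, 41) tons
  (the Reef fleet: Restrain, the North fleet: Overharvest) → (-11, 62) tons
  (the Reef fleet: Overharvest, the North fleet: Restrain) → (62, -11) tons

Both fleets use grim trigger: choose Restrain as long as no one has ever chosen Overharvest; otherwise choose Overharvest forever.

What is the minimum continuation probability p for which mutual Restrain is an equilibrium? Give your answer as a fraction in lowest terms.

21/52

Expected cooperation value is 41 + p·41 + p²·41 + … = 41/(1−p); deviation gives 62 + p·10/(1−p).
41 ≥ 62(1−p) + 10p ⇒ 52p ≥ 21 ⇒ p ≥ 21/52.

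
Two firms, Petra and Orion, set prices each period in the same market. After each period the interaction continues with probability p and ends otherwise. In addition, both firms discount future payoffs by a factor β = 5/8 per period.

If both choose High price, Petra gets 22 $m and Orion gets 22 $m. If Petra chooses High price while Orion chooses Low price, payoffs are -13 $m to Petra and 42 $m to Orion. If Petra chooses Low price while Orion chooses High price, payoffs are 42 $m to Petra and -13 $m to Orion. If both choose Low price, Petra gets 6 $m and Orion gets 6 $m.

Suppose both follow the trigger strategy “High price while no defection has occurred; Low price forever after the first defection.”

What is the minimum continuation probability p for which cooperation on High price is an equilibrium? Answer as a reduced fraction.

8/9

With continuation probability p and discount β, the effective per-period discount factor is βp.
Grim-trigger IC: βp ≥ (42−22)/(42−6) = 5/9.
So p ≥ (5/9)/(5/8) = 8/9.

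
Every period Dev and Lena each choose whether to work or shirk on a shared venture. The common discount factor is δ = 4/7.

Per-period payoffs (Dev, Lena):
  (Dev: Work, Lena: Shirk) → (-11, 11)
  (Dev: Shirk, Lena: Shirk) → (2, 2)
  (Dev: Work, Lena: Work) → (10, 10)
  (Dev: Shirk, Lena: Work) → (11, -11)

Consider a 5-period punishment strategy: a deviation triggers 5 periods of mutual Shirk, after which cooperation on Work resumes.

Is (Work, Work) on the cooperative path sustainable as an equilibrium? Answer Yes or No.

Yes

IC: δ+…+δ^5 ≥ (11−10)/(10−2) = 1/8.
At δ = 4/7: partial sum = 1.2521 ≥ 0.1250. Cooperation sustainable.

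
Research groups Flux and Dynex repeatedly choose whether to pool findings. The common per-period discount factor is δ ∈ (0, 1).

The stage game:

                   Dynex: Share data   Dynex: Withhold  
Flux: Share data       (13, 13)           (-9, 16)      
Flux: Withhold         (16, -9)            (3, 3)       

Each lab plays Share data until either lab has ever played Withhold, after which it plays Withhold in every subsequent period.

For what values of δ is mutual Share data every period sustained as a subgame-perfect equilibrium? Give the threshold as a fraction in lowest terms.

13/(1−δ) ≥ 16 + 3δ/(1−δ)
13 ≥ 16 − 13δ
δ ≥ 3/13.

3/13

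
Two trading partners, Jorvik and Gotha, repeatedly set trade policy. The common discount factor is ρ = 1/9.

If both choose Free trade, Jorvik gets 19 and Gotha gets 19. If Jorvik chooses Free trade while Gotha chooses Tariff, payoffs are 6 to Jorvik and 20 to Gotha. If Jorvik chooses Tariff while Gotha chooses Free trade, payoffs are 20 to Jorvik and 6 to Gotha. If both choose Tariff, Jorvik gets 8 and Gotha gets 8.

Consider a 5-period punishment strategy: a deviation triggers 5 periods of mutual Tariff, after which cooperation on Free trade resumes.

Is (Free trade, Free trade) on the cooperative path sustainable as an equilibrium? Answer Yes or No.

Yes

IC: ρ+…+ρ^5 ≥ (20−19)/(19−8) = 1/11.
At ρ = 1/9: partial sum = 0.1250 ≥ 0.0909. Cooperation sustainable.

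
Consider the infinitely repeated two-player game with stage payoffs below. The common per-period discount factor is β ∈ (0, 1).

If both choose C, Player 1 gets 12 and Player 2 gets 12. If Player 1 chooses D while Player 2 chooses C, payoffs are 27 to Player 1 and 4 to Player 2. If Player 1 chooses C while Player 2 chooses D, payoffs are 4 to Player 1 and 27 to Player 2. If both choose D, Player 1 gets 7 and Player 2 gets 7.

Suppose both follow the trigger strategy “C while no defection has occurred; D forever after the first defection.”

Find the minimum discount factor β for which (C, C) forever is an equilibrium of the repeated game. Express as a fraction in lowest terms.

One-period gain from deviating is 27 − 12 = 15. The loss is 12 − 7 = 5 in every subsequent period, with present value 5·β/(1−β).
Deviation is unprofitable when 5·β/(1−β) ≥ 15, i.e. β/(1−β) ≥ 3.
Equivalently β ≥ 15/(15+5) = 3/4.

3/4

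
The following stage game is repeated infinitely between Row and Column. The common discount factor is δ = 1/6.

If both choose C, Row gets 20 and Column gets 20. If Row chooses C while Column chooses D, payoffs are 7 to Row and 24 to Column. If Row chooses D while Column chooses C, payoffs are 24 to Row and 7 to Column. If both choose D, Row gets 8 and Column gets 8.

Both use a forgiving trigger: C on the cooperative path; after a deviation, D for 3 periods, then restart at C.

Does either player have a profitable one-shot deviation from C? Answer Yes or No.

IC: δ+…+δ^3 ≥ (24−20)/(20−8) = 1/3.
At δ = 1/6: partial sum = 0.1991 < 0.3333. Cooperation not sustainable.

Yes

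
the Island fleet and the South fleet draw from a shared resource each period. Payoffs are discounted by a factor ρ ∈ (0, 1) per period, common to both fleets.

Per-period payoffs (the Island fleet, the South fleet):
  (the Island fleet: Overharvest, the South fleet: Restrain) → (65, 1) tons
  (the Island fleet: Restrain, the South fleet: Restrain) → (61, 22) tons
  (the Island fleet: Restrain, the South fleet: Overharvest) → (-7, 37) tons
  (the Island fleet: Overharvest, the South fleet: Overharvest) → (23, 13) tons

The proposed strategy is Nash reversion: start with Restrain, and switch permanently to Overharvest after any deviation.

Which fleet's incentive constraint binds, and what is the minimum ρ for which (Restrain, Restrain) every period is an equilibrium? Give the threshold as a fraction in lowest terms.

the Island fleet's threshold: (65−61)/(65−23) = 2/21.
the South fleet's threshold: (37−22)/(37−13) = 5/8.
2/21 < 5/8, so the South fleet binds and ρ* = 5/8.

the South fleet; ρ ≥ 5/8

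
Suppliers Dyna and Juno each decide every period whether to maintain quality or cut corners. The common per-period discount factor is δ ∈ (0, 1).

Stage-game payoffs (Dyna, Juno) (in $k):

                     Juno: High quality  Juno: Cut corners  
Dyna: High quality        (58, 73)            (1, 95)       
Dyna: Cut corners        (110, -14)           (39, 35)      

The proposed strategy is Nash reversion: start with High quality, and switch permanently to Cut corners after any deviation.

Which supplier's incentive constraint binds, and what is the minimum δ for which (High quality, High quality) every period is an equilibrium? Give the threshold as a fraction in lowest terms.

Dyna; δ ≥ 52/71

Dyna: cooperation gives 58 each period; deviation gives 110 once then 39 forever.
  58/(1−δ) ≥ 110 + 39δ/(1−δ) ⇒ δ ≥ 52/71.
Juno: cooperation gives 73 each period; deviation gives 95 once then 35 forever.
  δ ≥ 22/60 = 11/30.
Both must hold, so the binding constraint is Dyna's: δ ≥ 52/71.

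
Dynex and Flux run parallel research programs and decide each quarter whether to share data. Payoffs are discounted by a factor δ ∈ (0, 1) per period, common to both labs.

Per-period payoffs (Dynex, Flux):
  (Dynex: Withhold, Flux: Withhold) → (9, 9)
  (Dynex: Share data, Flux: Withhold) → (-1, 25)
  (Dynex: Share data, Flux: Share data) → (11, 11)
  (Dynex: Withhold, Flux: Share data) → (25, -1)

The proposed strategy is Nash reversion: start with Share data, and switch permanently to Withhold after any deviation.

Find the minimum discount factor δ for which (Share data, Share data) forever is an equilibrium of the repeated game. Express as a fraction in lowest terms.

7/8

Cooperation forever yields 11 each period: 11/(1−δ).
Deviating yields 25 once, then 9 forever: 25 + 9δ/(1−δ).
No profitable deviation requires 11/(1−δ) ≥ 25 + 9δ/(1−δ).
Multiplying by (1−δ): 11 ≥ 25(1−δ) + 9δ = 25 − 16δ.
So 16δ ≥ 14, i.e. δ ≥ 14/16 = 7/8.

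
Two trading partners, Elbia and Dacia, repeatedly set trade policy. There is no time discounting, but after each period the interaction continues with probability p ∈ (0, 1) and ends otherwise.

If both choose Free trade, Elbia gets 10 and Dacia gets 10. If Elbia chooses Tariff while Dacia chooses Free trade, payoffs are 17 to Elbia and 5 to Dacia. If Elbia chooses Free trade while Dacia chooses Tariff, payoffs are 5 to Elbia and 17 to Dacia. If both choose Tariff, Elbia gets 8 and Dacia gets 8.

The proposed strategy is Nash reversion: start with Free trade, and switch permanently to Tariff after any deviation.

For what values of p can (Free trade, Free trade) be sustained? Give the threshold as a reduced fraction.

Expected cooperation value is 10 + p·10 + p²·10 + … = 10/(1−p); deviation gives 17 + p·8/(1−p).
10 ≥ 17(1−p) + 8p ⇒ 9p ≥ 7 ⇒ p ≥ 7/9.

7/9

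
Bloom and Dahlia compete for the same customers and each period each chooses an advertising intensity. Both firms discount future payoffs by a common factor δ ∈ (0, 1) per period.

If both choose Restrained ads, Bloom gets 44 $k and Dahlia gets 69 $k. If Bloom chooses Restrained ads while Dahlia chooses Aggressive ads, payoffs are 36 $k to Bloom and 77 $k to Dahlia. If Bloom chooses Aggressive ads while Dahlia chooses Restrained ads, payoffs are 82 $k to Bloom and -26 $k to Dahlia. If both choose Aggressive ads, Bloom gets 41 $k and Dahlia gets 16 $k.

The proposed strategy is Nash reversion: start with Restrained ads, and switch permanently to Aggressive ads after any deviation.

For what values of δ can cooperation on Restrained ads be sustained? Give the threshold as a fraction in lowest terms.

For Bloom: deviation gain 82−44 = 38, per-period punishment loss 44−41 = 3. IC gives δ ≥ 38/41.
For Dahlia: gain 8, loss 53 per period, so δ ≥ 8/61.
The tighter constraint is Bloom's, so cooperation needs δ ≥ 38/41.

38/41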